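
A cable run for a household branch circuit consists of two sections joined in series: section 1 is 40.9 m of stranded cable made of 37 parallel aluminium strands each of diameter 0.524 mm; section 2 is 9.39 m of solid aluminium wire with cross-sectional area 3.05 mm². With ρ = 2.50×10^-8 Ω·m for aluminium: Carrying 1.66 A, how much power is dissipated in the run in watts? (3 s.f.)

Section 1: A_strand = π(2.6200e-04)² = 2.157e-07 m²; R₁ = ρL/(N·A_s) = (2.50×10^-8)(40.9)/(37×2.157e-07) = 0.1281 Ω
Section 2: A = 3.05 mm² = 3.050e-06 m²
R₂ = (2.50×10^-8)(9.39)/(3.050e-06) = 0.07697 Ω
R = R₁ + R₂ = 0.2051 Ω
P = I²R = (1.66)² × 0.2051 = 0.565 W

0.565 W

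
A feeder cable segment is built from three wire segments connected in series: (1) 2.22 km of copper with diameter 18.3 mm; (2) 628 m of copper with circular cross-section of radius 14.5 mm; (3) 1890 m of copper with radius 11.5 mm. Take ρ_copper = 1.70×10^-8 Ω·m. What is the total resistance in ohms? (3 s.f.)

Seg 1: A = π(d/2)² = π(9.1500e-03 m)² = 2.630e-04 m²
R_1 = (1.70×10^-8)(2220)/(2.630e-04) = 0.1435 Ω
Seg 2: A = πr² = π(1.4500e-02 m)² = 6.605e-04 m²
R_2 = (1.70×10^-8)(628)/(6.605e-04) = 0.01616 Ω
Seg 3: A = πr² = π(1.1500e-02 m)² = 4.155e-04 m²
R_3 = (1.70×10^-8)(1890)/(4.155e-04) = 0.07733 Ω
R_total = R_1 + R_2 + R_3 = 0.237 Ω

0.237 Ω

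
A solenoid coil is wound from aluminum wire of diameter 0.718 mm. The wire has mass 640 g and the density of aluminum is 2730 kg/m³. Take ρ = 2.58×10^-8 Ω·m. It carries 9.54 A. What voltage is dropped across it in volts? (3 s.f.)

352 V

A = π(d/2)² = π(3.5900e-04 m)² = 4.0489e-07 m²
L = m/(density·A) = 0.64/(2730×4.0489e-07) = 579 m
R = ρL/A = (2.58×10^-8)(579)/(4.0489e-07) = 36.89 Ω
V = IR = 9.54 × 36.89 = 352 V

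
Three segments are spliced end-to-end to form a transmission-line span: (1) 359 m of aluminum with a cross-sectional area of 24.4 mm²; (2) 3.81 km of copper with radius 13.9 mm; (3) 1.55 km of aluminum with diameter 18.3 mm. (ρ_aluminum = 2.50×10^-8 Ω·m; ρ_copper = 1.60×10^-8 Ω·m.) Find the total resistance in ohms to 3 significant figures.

Seg 1: A = 24.4 mm² = 2.440e-05 m²
R_1 = (2.50×10^-8)(359)/(2.440e-05) = 0.3678 Ω
Seg 2: A = πr² = π(1.3900e-02 m)² = 6.070e-04 m²
R_2 = (1.60×10^-8)(3810)/(6.070e-04) = 0.1004 Ω
Seg 3: A = π(d/2)² = π(9.1500e-03 m)² = 2.630e-04 m²
R_3 = (2.50×10^-8)(1550)/(2.630e-04) = 0.1473 Ω
R_total = R_1 + R_2 + R_3 = 0.616 Ω

0.616 Ω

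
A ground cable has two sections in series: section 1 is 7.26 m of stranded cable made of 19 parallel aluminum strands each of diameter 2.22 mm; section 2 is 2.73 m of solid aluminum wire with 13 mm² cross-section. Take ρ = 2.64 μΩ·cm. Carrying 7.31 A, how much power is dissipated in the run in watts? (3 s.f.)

ρ = 2.64 μΩ·cm = 2.64×10^-8 Ω·m
Section 1: A_strand = π(1.1100e-03)² = 3.871e-06 m²; R₁ = ρL/(N·A_s) = (2.64×10^-8)(7.26)/(19×3.871e-06) = 0.002606 Ω
Section 2: A = 13 mm² = 1.300e-05 m²
R₂ = (2.64×10^-8)(2.73)/(1.300e-05) = 0.005544 Ω
R = R₁ + R₂ = 0.00815 Ω
P = I²R = (7.31)² × 0.00815 = 0.436 W

0.436 W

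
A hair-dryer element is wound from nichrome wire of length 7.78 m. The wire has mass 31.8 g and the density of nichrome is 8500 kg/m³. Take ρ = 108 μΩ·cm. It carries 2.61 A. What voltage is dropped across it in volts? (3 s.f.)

45.6 V

ρ = 108 μΩ·cm = 1.08×10^-6 Ω·m
A = m/(density·L) = 0.0318/(8500×7.78) = 4.8087e-07 m²
R = ρL/A = (1.08×10^-6)(7.78)/(4.8087e-07) = 17.47 Ω
V = IR = 2.61 × 17.47 = 45.6 V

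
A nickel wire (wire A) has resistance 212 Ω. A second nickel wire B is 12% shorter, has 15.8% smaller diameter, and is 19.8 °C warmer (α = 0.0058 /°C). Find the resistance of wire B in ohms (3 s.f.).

R ∝ ρL/d² with ρ ∝ (1+αΔT), so R_B/R_A = (1 − 12/100) × (1 − 15.8/100)⁻² × (1 + 0.0058×19.8)
= 0.88 × 1.411 × 1.115 = 1.384
R_B = 1.384 × 212 = 293 Ω

293 Ω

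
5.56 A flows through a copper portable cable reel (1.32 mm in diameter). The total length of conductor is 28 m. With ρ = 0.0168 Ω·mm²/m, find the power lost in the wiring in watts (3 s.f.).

10.6 W

ρ = 0.0168 Ω·mm²/m = 1.68×10^-8 Ω·m
A = π(d/2)² = π(6.6000e-04 m)² = 1.368e-06 m²
R = ρL/A = (1.68×10^-8)(28)/(1.368e-06) = 0.3437 Ω
P = I²R = (5.56)² × 0.3437 = 10.6 W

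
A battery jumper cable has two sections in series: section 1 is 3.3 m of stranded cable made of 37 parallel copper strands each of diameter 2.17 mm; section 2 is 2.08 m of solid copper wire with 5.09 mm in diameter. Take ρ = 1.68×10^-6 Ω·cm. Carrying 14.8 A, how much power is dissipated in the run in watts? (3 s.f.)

ρ = 1.68×10^-6 Ω·cm = 1.68×10^-8 Ω·m
Section 1: A_strand = π(1.0850e-03)² = 3.698e-06 m²; R₁ = ρL/(N·A_s) = (1.68×10^-8)(3.3)/(37×3.698e-06) = 4.051×10^-4 Ω
Section 2: A = π(d/2)² = π(2.5450e-03 m)² = 2.035e-05 m²
R₂ = (1.68×10^-8)(2.08)/(2.035e-05) = 0.001717 Ω
R = R₁ + R₂ = 0.002122 Ω
P = I²R = (14.8)² × 0.002122 = 0.465 W

0.465 W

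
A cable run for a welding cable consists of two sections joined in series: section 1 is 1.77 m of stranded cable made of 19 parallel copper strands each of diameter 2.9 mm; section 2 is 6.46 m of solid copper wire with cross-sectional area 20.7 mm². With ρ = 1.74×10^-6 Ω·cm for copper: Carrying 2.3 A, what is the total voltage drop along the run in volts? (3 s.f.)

ρ = 1.74×10^-6 Ω·cm = 1.74×10^-8 Ω·m
Section 1: A_strand = π(1.4500e-03)² = 6.605e-06 m²; R₁ = ρL/(N·A_s) = (1.74×10^-8)(1.77)/(19×6.605e-06) = 2.454×10^-4 Ω
Section 2: A = 20.7 mm² = 2.070e-05 m²
R₂ = (1.74×10^-8)(6.46)/(2.070e-05) = 0.00543 Ω
R = R₁ + R₂ = 0.005676 Ω
V = IR = 2.3 × 0.005676 = 0.0131 V

0.0131 V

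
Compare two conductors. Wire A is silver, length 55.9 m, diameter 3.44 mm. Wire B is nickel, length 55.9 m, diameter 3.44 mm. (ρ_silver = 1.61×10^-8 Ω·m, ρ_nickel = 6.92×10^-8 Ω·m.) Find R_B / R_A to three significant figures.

4.30

R ∝ ρL/d², so R_B/R_A = (ρ_B/ρ_A)
= (6.92×10^-8/1.61×10^-8) = 4.30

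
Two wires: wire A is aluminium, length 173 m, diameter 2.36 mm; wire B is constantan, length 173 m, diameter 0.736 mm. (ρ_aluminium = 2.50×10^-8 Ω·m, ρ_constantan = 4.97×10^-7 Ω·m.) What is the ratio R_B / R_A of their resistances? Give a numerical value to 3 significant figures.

R ∝ ρL/d², so R_B/R_A = (ρ_B/ρ_A) × (d_A/d_B)²
= (4.97×10^-7/2.50×10^-8) × (2.36/0.736)² = 204

204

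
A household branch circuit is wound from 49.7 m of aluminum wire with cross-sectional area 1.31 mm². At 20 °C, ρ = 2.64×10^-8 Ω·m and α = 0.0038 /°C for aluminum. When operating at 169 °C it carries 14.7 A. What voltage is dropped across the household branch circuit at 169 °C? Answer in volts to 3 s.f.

A = 1.31 mm² = 1.310e-06 m²
R₍20₎ = ρL/A = (2.64×10^-8)(49.7)/(1.310e-06) = 1.002 Ω
R₍169₎ = R₍20₎(1 + αΔT) = 1.002 × (1 + 0.0038×149) = 1.569 Ω
V = IR = 14.7 × 1.569 = 23.1 V

23.1 V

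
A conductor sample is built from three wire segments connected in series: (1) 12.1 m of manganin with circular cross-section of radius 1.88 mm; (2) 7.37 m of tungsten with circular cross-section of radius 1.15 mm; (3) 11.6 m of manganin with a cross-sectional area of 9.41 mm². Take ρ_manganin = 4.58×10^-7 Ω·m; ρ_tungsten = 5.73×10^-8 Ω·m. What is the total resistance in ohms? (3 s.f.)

Seg 1: A = πr² = π(1.8800e-03 m)² = 1.110e-05 m²
R_1 = (4.58×10^-7)(12.1)/(1.110e-05) = 0.4991 Ω
Seg 2: A = πr² = π(1.1500e-03 m)² = 4.155e-06 m²
R_2 = (5.73×10^-8)(7.37)/(4.155e-06) = 0.1016 Ω
Seg 3: A = 9.41 mm² = 9.410e-06 m²
R_3 = (4.58×10^-7)(11.6)/(9.410e-06) = 0.5646 Ω
R_total = R_1 + R_2 + R_3 = 1.17 Ω

1.17 Ω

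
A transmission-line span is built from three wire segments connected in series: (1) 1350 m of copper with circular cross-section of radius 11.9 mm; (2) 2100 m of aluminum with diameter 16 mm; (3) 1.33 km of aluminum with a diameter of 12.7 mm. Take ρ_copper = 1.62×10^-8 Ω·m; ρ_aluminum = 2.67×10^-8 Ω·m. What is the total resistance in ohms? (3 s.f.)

0.608 Ω

Seg 1: A = πr² = π(1.1900e-02 m)² = 4.449e-04 m²
R_1 = (1.62×10^-8)(1350)/(4.449e-04) = 0.04916 Ω
Seg 2: A = π(d/2)² = π(8.0000e-03 m)² = 2.011e-04 m²
R_2 = (2.67×10^-8)(2100)/(2.011e-04) = 0.2789 Ω
Seg 3: A = π(d/2)² = π(6.3500e-03 m)² = 1.267e-04 m²
R_3 = (2.67×10^-8)(1330)/(1.267e-04) = 0.2803 Ω
R_total = R_1 + R_2 + R_3 = 0.608 Ω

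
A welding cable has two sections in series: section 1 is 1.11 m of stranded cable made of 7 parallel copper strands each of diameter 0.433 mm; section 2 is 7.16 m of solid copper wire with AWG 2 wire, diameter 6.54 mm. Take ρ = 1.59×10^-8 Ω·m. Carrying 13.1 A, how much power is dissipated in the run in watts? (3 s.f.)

Section 1: A_strand = π(2.1650e-04)² = 1.473e-07 m²; R₁ = ρL/(N·A_s) = (1.59×10^-8)(1.11)/(7×1.473e-07) = 0.01712 Ω
Section 2: A = π(6.54/2 mm)² = π(3.2700e-03 m)² = 3.359e-05 m²
R₂ = (1.59×10^-8)(7.16)/(3.359e-05) = 0.003389 Ω
R = R₁ + R₂ = 0.02051 Ω
P = I²R = (13.1)² × 0.02051 = 3.52 W

3.52 W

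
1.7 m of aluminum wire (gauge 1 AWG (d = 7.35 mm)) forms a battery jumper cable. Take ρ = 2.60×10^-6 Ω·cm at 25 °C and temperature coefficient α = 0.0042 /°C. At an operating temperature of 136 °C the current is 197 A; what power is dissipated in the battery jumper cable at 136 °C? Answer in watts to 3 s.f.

ρ = 2.60×10^-6 Ω·cm = 2.60×10^-8 Ω·m
A = π(7.35/2 mm)² = π(3.6750e-03 m)² = 4.243e-05 m²
R₍25₎ = ρL/A = (2.60×10^-8)(1.7)/(4.243e-05) = 0.001042 Ω
R₍136₎ = R₍25₎(1 + αΔT) = 0.001042 × (1 + 0.0042×111) = 0.001527 Ω
P = I²R = (197)² × 0.001527 = 59.3 W

59.3 W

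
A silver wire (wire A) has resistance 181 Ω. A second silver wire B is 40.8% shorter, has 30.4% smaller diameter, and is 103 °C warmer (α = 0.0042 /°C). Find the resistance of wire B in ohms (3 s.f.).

317 Ω

R ∝ ρL/d² with ρ ∝ (1+αΔT), so R_B/R_A = (1 − 40.8/100) × (1 − 30.4/100)⁻² × (1 + 0.0042×103)
= 0.592 × 2.064 × 1.433 = 1.751
R_B = 1.751 × 181 = 317 Ω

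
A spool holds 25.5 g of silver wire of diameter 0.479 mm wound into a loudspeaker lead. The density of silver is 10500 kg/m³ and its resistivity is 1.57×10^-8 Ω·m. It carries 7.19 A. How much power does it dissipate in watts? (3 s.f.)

60.7 W

A = π(d/2)² = π(2.3950e-04 m)² = 1.8020e-07 m²
L = m/(density·A) = 0.0255/(10500×1.8020e-07) = 13.48 m
R = ρL/A = (1.57×10^-8)(13.48)/(1.8020e-07) = 1.174 Ω
P = I²R = (7.19)² × 1.174 = 60.7 W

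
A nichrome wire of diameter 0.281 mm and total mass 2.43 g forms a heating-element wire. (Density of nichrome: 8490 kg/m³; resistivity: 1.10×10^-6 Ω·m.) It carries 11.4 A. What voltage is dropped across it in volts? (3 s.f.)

933 V

A = π(d/2)² = π(1.4050e-04 m)² = 6.2016e-08 m²
L = m/(density·A) = 0.00243/(8490×6.2016e-08) = 4.615 m
R = ρL/A = (1.10×10^-6)(4.615)/(6.2016e-08) = 81.86 Ω
V = IR = 11.4 × 81.86 = 933 V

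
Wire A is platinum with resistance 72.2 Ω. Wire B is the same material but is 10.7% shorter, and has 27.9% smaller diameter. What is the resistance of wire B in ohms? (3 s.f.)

R ∝ L/d², so R_B/R_A = (1 − 10.7/100) × (1 − 27.9/100)⁻²
= 0.893 × 1.924 = 1.718
R_B = 1.718 × 72.2 = 124 Ω

124 Ω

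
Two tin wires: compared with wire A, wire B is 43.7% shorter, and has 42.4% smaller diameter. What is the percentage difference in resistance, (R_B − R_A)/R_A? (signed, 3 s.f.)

69.7%

R ∝ L/d², so R_B/R_A = (1 − 43.7/100) × (1 − 42.4/100)⁻²
= 0.563 × 3.014 = 1.697
(R_B − R_A)/R_A = 1.697 − 1 = 69.7%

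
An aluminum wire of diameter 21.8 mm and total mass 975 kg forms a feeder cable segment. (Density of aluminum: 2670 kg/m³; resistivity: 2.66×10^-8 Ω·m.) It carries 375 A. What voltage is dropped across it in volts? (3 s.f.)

26.1 V

A = π(d/2)² = π(1.0900e-02 m)² = 3.7325e-04 m²
L = m/(density·A) = 975/(2670×3.7325e-04) = 978.3 m
R = ρL/A = (2.66×10^-8)(978.3)/(3.7325e-04) = 0.06972 Ω
V = IR = 375 × 0.06972 = 26.1 V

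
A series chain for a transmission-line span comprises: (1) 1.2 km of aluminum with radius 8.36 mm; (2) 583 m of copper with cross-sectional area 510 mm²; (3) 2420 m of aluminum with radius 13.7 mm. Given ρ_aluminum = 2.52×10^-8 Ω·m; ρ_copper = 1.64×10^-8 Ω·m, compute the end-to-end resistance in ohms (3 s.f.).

Seg 1: A = πr² = π(8.3600e-03 m)² = 2.196e-04 m²
R_1 = (2.52×10^-8)(1200)/(2.196e-04) = 0.1377 Ω
Seg 2: A = 510 mm² = 5.100e-04 m²
R_2 = (1.64×10^-8)(583)/(5.100e-04) = 0.01875 Ω
Seg 3: A = πr² = π(1.3700e-02 m)² = 5.896e-04 m²
R_3 = (2.52×10^-8)(2420)/(5.896e-04) = 0.1034 Ω
R_total = R_1 + R_2 + R_3 = 0.260 Ω

0.260 Ω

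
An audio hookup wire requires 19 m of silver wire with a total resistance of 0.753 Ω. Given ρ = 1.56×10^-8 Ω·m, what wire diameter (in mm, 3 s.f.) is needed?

A = ρL/R = (1.56×10^-8)(19)/(0.753) = 3.936e-07 m²
d = 2√(A/π) = 7.079e-04 m = 0.708 mm

0.708 mm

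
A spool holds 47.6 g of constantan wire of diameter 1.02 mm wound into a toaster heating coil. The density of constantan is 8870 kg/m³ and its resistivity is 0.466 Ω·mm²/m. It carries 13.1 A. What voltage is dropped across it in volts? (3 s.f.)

49.1 V

ρ = 0.466 Ω·mm²/m = 4.66×10^-7 Ω·m
A = π(d/2)² = π(5.1000e-04 m)² = 8.1713e-07 m²
L = m/(density·A) = 0.0476/(8870×8.1713e-07) = 6.567 m
R = ρL/A = (4.66×10^-7)(6.567)/(8.1713e-07) = 3.745 Ω
V = IR = 13.1 × 3.745 = 49.1 V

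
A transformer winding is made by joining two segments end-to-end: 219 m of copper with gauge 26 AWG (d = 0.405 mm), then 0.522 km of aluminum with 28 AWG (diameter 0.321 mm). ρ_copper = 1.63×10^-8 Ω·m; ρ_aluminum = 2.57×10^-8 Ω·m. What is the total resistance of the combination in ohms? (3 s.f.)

193 Ω

Segment 1: A = π(0.405/2 mm)² = π(2.0250e-04 m)² = 1.288e-07 m²
R₁ = ρL/A = (1.63×10^-8)(219)/(1.288e-07) = 27.71 Ω
Segment 2: A = π(0.321/2 mm)² = π(1.6050e-04 m)² = 8.093e-08 m²
R₂ = (2.57×10^-8)(522)/(8.093e-08) = 165.8 Ω
R = R₁ + R₂ = 193 Ω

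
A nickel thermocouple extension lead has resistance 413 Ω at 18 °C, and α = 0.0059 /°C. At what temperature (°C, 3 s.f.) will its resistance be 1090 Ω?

296 °C

R = R₀(1 + α(T − T₀)) ⇒ T = T₀ + (R/R₀ − 1)/α
T = 18 + (1090/413 − 1)/0.0059 = 18 + (1.639)/0.0059 = 296 °C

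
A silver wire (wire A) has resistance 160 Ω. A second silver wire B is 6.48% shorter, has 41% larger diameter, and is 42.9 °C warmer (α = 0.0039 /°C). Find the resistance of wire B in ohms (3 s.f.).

R ∝ ρL/d² with ρ ∝ (1+αΔT), so R_B/R_A = (1 − 6.48/100) × (1 + 41/100)⁻² × (1 + 0.0039×42.9)
= 0.9352 × 0.503 × 1.167 = 0.5491
R_B = 0.5491 × 160 = 87.9 Ω

87.9 Ω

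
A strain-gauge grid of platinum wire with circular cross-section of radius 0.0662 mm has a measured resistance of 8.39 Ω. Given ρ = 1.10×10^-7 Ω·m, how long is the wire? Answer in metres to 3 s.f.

A = πr² = π(6.6200e-05 m)² = 1.377e-08 m²
L = RA/ρ = (8.39)(1.377e-08)/(1.10×10^-7) = 1.05 m

1.05 m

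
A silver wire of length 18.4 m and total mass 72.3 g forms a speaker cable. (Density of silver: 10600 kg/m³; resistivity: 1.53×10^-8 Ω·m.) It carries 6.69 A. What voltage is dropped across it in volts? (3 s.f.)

5.08 V

A = m/(density·L) = 0.0723/(10600×18.4) = 3.7069e-07 m²
R = ρL/A = (1.53×10^-8)(18.4)/(3.7069e-07) = 0.7594 Ω
V = IR = 6.69 × 0.7594 = 5.08 V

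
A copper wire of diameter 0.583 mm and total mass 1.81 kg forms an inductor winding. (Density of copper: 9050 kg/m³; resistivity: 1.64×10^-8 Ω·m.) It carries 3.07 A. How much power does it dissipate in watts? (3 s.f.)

A = π(d/2)² = π(2.9150e-04 m)² = 2.6695e-07 m²
L = m/(density·A) = 1.81/(9050×2.6695e-07) = 749.2 m
R = ρL/A = (1.64×10^-8)(749.2)/(2.6695e-07) = 46.03 Ω
P = I²R = (3.07)² × 46.03 = 434 W

434 W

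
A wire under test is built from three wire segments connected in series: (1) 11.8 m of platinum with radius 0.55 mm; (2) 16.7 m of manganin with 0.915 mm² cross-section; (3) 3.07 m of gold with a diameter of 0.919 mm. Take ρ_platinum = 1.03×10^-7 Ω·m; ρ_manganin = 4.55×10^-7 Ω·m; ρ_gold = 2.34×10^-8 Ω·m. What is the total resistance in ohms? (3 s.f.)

9.69 Ω

Seg 1: A = πr² = π(5.5000e-04 m)² = 9.503e-07 m²
R_1 = (1.03×10^-7)(11.8)/(9.503e-07) = 1.279 Ω
Seg 2: A = 0.915 mm² = 9.150e-07 m²
R_2 = (4.55×10^-7)(16.7)/(9.150e-07) = 8.304 Ω
Seg 3: A = π(d/2)² = π(4.5950e-04 m)² = 6.633e-07 m²
R_3 = (2.34×10^-8)(3.07)/(6.633e-07) = 0.1083 Ω
R_total = R_1 + R_2 + R_3 = 9.69 Ω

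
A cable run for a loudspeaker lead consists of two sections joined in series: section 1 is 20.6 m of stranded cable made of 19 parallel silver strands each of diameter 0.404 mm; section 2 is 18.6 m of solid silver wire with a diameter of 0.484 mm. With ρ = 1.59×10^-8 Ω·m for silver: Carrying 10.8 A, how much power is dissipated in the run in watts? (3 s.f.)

203 W

Section 1: A_strand = π(2.0200e-04)² = 1.282e-07 m²; R₁ = ρL/(N·A_s) = (1.59×10^-8)(20.6)/(19×1.282e-07) = 0.1345 Ω
Section 2: A = π(d/2)² = π(2.4200e-04 m)² = 1.840e-07 m²
R₂ = (1.59×10^-8)(18.6)/(1.840e-07) = 1.607 Ω
R = R₁ + R₂ = 1.742 Ω
P = I²R = (10.8)² × 1.742 = 203 W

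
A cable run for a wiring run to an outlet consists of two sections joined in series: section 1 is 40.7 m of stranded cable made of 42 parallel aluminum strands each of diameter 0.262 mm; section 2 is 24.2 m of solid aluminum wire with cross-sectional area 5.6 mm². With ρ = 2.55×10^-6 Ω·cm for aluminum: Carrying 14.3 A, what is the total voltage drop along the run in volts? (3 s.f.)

8.13 V

ρ = 2.55×10^-6 Ω·cm = 2.55×10^-8 Ω·m
Section 1: A_strand = π(1.3100e-04)² = 5.391e-08 m²; R₁ = ρL/(N·A_s) = (2.55×10^-8)(40.7)/(42×5.391e-08) = 0.4583 Ω
Section 2: A = 5.6 mm² = 5.600e-06 m²
R₂ = (2.55×10^-8)(24.2)/(5.600e-06) = 0.1102 Ω
R = R₁ + R₂ = 0.5685 Ω
V = IR = 14.3 × 0.5685 = 8.13 V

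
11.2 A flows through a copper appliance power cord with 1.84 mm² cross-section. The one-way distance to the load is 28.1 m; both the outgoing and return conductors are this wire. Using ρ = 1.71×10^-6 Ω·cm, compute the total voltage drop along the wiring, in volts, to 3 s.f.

5.85 V

ρ = 1.71×10^-6 Ω·cm = 1.71×10^-8 Ω·m
A = 1.84 mm² = 1.840e-06 m²
Total conductor length (both ways) L = 2 × 28.1 = 56.2 m
R = ρL/A = (1.71×10^-8)(56.2)/(1.840e-06) = 0.5223 Ω
V = IR = 11.2 × 0.5223 = 5.85 V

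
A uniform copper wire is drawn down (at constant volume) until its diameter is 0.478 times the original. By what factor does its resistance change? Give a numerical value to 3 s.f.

Volume constant ⇒ L' = L/r² with r = 0.478. R' = ρL'/A' = ρ(L/r²)/(πr²d₀²/4) = R/r⁴.
Factor = 19.2

19.2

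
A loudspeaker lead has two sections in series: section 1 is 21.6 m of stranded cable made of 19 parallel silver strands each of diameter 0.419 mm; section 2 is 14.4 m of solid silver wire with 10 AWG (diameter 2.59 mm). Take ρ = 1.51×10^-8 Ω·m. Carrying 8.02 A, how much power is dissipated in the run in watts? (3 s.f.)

Section 1: A_strand = π(2.0950e-04)² = 1.379e-07 m²; R₁ = ρL/(N·A_s) = (1.51×10^-8)(21.6)/(19×1.379e-07) = 0.1245 Ω
Section 2: A = π(2.59/2 mm)² = π(1.2950e-03 m)² = 5.269e-06 m²
R₂ = (1.51×10^-8)(14.4)/(5.269e-06) = 0.04127 Ω
R = R₁ + R₂ = 0.1658 Ω
P = I²R = (8.02)² × 0.1658 = 10.7 W

10.7 W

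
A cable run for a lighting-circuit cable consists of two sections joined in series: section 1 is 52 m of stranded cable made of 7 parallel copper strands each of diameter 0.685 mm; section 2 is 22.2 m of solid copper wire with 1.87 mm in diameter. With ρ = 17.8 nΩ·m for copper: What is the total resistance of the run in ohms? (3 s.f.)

0.503 Ω

ρ = 17.8 nΩ·m = 1.78×10^-8 Ω·m
Section 1: A_strand = π(3.4250e-04)² = 3.685e-07 m²; R₁ = ρL/(N·A_s) = (1.78×10^-8)(52)/(7×3.685e-07) = 0.3588 Ω
Section 2: A = π(d/2)² = π(9.3500e-04 m)² = 2.746e-06 m²
R₂ = (1.78×10^-8)(22.2)/(2.746e-06) = 0.1439 Ω
R = R₁ + R₂ = 0.503 Ω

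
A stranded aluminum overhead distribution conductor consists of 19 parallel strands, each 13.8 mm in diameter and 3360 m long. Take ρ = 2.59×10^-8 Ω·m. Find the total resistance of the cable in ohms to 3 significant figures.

0.0306 Ω

A_strand = π(6.9000e-03 m)² = 1.496e-04 m²
R_strand = ρL/A = (2.59×10^-8)(3360)/(1.496e-04) = 0.5818 Ω
R_total = R_strand/N = 0.5818/19 = 0.0306 Ω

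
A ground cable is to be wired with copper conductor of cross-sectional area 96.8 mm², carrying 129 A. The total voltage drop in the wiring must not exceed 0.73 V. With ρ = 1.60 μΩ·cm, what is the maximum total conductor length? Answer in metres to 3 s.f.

ρ = 1.60 μΩ·cm = 1.60×10^-8 Ω·m
A = 96.8 mm² = 9.680e-05 m²
L_max = V_max·A/(1·ρI) = (0.73)(9.680e-05)/(1.60×10^-8×129) = 34.2 m

34.2 m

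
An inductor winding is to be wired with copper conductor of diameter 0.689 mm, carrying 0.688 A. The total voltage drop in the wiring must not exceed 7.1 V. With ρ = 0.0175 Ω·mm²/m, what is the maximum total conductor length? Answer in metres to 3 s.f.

ρ = 0.0175 Ω·mm²/m = 1.75×10^-8 Ω·m
A = π(d/2)² = π(3.4450e-04 m)² = 3.728e-07 m²
L_max = V_max·A/(1·ρI) = (7.1)(3.728e-07)/(1.75×10^-8×0.688) = 220 m

220 m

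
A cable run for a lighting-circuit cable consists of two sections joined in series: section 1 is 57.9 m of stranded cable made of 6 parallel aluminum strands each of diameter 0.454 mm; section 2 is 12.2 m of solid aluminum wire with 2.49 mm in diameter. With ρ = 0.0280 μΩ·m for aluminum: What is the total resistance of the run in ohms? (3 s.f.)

1.74 Ω

ρ = 0.0280 μΩ·m = 2.80×10^-8 Ω·m
Section 1: A_strand = π(2.2700e-04)² = 1.619e-07 m²; R₁ = ρL/(N·A_s) = (2.80×10^-8)(57.9)/(6×1.619e-07) = 1.669 Ω
Section 2: A = π(d/2)² = π(1.2450e-03 m)² = 4.870e-06 m²
R₂ = (2.80×10^-8)(12.2)/(4.870e-06) = 0.07015 Ω
R = R₁ + R₂ = 1.74 Ω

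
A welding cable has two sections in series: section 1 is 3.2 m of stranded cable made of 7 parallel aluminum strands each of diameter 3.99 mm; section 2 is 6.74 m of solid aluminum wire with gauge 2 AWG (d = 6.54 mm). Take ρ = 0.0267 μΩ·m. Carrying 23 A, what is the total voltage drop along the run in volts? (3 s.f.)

0.146 V

ρ = 0.0267 μΩ·m = 2.67×10^-8 Ω·m
Section 1: A_strand = π(1.9950e-03)² = 1.250e-05 m²; R₁ = ρL/(N·A_s) = (2.67×10^-8)(3.2)/(7×1.250e-05) = 9.762×10^-4 Ω
Section 2: A = π(6.54/2 mm)² = π(3.2700e-03 m)² = 3.359e-05 m²
R₂ = (2.67×10^-8)(6.74)/(3.359e-05) = 0.005357 Ω
R = R₁ + R₂ = 0.006333 Ω
V = IR = 23 × 0.006333 = 0.146 V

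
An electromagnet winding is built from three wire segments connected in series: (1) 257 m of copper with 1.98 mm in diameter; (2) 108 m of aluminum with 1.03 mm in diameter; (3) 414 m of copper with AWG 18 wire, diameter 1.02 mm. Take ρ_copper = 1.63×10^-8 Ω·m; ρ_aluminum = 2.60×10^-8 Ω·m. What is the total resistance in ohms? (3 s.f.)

13.0 Ω

Seg 1: A = π(d/2)² = π(9.9000e-04 m)² = 3.079e-06 m²
R_1 = (1.63×10^-8)(257)/(3.079e-06) = 1.361 Ω
Seg 2: A = π(d/2)² = π(5.1500e-04 m)² = 8.332e-07 m²
R_2 = (2.60×10^-8)(108)/(8.332e-07) = 3.37 Ω
Seg 3: A = π(1.02/2 mm)² = π(5.1000e-04 m)² = 8.171e-07 m²
R_3 = (1.63×10^-8)(414)/(8.171e-07) = 8.258 Ω
R_total = R_1 + R_2 + R_3 = 13.0 Ω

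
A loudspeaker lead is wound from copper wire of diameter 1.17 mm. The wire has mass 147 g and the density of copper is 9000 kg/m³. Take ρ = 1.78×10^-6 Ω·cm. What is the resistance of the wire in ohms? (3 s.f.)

ρ = 1.78×10^-6 Ω·cm = 1.78×10^-8 Ω·m
A = π(d/2)² = π(5.8500e-04 m)² = 1.0751e-06 m²
L = m/(density·A) = 0.147/(9000×1.0751e-06) = 15.19 m
R = ρL/A = (1.78×10^-8)(15.19)/(1.0751e-06) = 0.252 Ω

0.252 Ω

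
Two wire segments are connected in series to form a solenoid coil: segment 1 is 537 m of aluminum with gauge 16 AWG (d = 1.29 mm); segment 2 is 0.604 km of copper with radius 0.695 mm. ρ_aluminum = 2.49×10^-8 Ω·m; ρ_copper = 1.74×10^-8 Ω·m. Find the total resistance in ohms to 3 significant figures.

Segment 1: A = π(1.29/2 mm)² = π(6.4500e-04 m)² = 1.307e-06 m²
R₁ = ρL/A = (2.49×10^-8)(537)/(1.307e-06) = 10.23 Ω
Segment 2: A = πr² = π(6.9500e-04 m)² = 1.517e-06 m²
R₂ = (1.74×10^-8)(604)/(1.517e-06) = 6.926 Ω
R = R₁ + R₂ = 17.2 Ω

17.2 Ω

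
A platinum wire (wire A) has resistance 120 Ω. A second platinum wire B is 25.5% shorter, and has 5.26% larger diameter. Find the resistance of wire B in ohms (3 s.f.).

80.7 Ω

R ∝ L/d², so R_B/R_A = (1 − 25.5/100) × (1 + 5.26/100)⁻²
= 0.745 × 0.9025 = 0.6724
R_B = 0.6724 × 120 = 80.7 Ω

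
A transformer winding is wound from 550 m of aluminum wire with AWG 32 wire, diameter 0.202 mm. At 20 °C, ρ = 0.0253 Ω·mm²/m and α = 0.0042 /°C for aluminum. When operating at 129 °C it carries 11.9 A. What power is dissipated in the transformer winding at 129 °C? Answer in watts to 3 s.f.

ρ = 0.0253 Ω·mm²/m = 2.53×10^-8 Ω·m
A = π(0.202/2 mm)² = π(1.0100e-04 m)² = 3.205e-08 m²
R₍20₎ = ρL/A = (2.53×10^-8)(550)/(3.205e-08) = 434.2 Ω
R₍129₎ = R₍20₎(1 + αΔT) = 434.2 × (1 + 0.0042×109) = 633 Ω
P = I²R = (11.9)² × 633 = 89600 W

89600 W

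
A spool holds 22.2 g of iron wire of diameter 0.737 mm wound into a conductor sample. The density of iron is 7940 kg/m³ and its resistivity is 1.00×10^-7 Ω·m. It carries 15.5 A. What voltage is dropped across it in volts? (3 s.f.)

23.8 V

A = π(d/2)² = π(3.6850e-04 m)² = 4.2660e-07 m²
L = m/(density·A) = 0.0222/(7940×4.2660e-07) = 6.554 m
R = ρL/A = (1.00×10^-7)(6.554)/(4.2660e-07) = 1.536 Ω
V = IR = 15.5 × 1.536 = 23.8 V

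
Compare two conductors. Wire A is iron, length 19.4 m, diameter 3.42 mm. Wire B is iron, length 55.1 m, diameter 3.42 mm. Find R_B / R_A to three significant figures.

R ∝ ρL/d², so R_B/R_A = (L_B/L_A)
= (55.1/19.4) = 2.84

2.84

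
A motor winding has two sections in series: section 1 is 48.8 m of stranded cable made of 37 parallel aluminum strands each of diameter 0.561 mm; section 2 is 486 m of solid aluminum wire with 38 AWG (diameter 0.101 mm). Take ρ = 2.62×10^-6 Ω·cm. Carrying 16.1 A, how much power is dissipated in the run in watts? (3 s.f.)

4.12×10^5 W

ρ = 2.62×10^-6 Ω·cm = 2.62×10^-8 Ω·m
Section 1: A_strand = π(2.8050e-04)² = 2.472e-07 m²; R₁ = ρL/(N·A_s) = (2.62×10^-8)(48.8)/(37×2.472e-07) = 0.1398 Ω
Section 2: A = π(0.101/2 mm)² = π(5.0500e-05 m)² = 8.012e-09 m²
R₂ = (2.62×10^-8)(486)/(8.012e-09) = 1589 Ω
R = R₁ + R₂ = 1589 Ω
P = I²R = (16.1)² × 1589 = 4.12×10^5 W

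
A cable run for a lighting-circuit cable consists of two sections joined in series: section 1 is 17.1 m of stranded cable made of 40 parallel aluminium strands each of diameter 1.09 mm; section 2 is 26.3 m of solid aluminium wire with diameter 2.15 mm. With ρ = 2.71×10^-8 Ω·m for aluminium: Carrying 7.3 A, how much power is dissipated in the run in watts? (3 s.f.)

11.1 W

Section 1: A_strand = π(5.4500e-04)² = 9.331e-07 m²; R₁ = ρL/(N·A_s) = (2.71×10^-8)(17.1)/(40×9.331e-07) = 0.01242 Ω
Section 2: A = π(d/2)² = π(1.0750e-03 m)² = 3.631e-06 m²
R₂ = (2.71×10^-8)(26.3)/(3.631e-06) = 0.1963 Ω
R = R₁ + R₂ = 0.2087 Ω
P = I²R = (7.3)² × 0.2087 = 11.1 W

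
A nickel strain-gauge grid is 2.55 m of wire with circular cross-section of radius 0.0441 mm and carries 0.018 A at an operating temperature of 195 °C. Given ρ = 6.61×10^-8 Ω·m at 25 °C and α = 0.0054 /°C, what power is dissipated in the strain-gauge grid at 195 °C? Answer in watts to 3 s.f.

0.0171 W

A = πr² = π(4.4100e-05 m)² = 6.110e-09 m²
R₍25₎ = ρL/A = (6.61×10^-8)(2.55)/(6.110e-09) = 27.59 Ω
R₍195₎ = R₍25₎(1 + αΔT) = 27.59 × (1 + 0.0054×170) = 52.91 Ω
P = I²R = (0.018)² × 52.91 = 0.0171 W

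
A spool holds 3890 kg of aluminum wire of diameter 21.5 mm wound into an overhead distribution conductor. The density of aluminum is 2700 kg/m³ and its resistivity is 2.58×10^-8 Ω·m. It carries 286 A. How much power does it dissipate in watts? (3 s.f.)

A = π(d/2)² = π(1.0750e-02 m)² = 3.6305e-04 m²
L = m/(density·A) = 3890/(2700×3.6305e-04) = 3968 m
R = ρL/A = (2.58×10^-8)(3968)/(3.6305e-04) = 0.282 Ω
P = I²R = (286)² × 0.282 = 23100 W

23100 W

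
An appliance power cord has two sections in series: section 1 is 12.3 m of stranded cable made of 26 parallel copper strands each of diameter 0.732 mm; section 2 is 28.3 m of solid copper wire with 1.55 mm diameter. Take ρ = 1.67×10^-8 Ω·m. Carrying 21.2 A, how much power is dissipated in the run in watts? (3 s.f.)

Section 1: A_strand = π(3.6600e-04)² = 4.208e-07 m²; R₁ = ρL/(N·A_s) = (1.67×10^-8)(12.3)/(26×4.208e-07) = 0.01877 Ω
Section 2: A = π(d/2)² = π(7.7500e-04 m)² = 1.887e-06 m²
R₂ = (1.67×10^-8)(28.3)/(1.887e-06) = 0.2505 Ω
R = R₁ + R₂ = 0.2692 Ω
P = I²R = (21.2)² × 0.2692 = 121 W

121 W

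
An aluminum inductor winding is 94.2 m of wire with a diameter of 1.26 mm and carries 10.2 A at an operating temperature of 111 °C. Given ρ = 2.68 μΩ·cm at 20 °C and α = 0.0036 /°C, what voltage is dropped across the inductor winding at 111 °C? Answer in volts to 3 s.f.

ρ = 2.68 μΩ·cm = 2.68×10^-8 Ω·m
A = π(d/2)² = π(6.3000e-04 m)² = 1.247e-06 m²
R₍20₎ = ρL/A = (2.68×10^-8)(94.2)/(1.247e-06) = 2.025 Ω
R₍111₎ = R₍20₎(1 + αΔT) = 2.025 × (1 + 0.0036×91) = 2.688 Ω
V = IR = 10.2 × 2.688 = 27.4 V

27.4 V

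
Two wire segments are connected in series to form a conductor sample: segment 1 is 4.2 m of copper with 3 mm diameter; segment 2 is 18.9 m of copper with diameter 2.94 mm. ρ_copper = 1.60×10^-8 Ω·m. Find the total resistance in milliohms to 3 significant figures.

54.1 mΩ

Segment 1: A = π(d/2)² = π(1.5000e-03 m)² = 7.069e-06 m²
R₁ = ρL/A = (1.60×10^-8)(4.2)/(7.069e-06) = 0.009507 Ω
Segment 2: A = π(d/2)² = π(1.4700e-03 m)² = 6.789e-06 m²
R₂ = (1.60×10^-8)(18.9)/(6.789e-06) = 0.04454 Ω
R = R₁ + R₂ = 54.1 mΩ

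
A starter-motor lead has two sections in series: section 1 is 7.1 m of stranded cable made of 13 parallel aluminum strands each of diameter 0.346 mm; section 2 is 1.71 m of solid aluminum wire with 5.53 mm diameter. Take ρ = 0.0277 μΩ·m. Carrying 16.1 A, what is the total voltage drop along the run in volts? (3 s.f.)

2.62 V

ρ = 0.0277 μΩ·m = 2.77×10^-8 Ω·m
Section 1: A_strand = π(1.7300e-04)² = 9.402e-08 m²; R₁ = ρL/(N·A_s) = (2.77×10^-8)(7.1)/(13×9.402e-08) = 0.1609 Ω
Section 2: A = π(d/2)² = π(2.7650e-03 m)² = 2.402e-05 m²
R₂ = (2.77×10^-8)(1.71)/(2.402e-05) = 0.001972 Ω
R = R₁ + R₂ = 0.1629 Ω
V = IR = 16.1 × 0.1629 = 2.62 V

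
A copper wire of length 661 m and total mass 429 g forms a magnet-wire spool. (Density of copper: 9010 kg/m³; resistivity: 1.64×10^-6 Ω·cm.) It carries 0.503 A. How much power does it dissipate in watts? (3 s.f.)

38.1 W

ρ = 1.64×10^-6 Ω·cm = 1.64×10^-8 Ω·m
A = m/(density·L) = 0.429/(9010×661) = 7.2033e-08 m²
R = ρL/A = (1.64×10^-8)(661)/(7.2033e-08) = 150.5 Ω
P = I²R = (0.503)² × 150.5 = 38.1 W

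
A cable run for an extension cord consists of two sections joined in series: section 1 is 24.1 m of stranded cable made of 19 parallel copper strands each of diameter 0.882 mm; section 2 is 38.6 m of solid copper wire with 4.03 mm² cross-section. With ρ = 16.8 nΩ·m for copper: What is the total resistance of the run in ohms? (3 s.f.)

ρ = 16.8 nΩ·m = 1.68×10^-8 Ω·m
Section 1: A_strand = π(4.4100e-04)² = 6.110e-07 m²; R₁ = ρL/(N·A_s) = (1.68×10^-8)(24.1)/(19×6.110e-07) = 0.03488 Ω
Section 2: A = 4.03 mm² = 4.030e-06 m²
R₂ = (1.68×10^-8)(38.6)/(4.030e-06) = 0.1609 Ω
R = R₁ + R₂ = 0.196 Ω

0.196 Ω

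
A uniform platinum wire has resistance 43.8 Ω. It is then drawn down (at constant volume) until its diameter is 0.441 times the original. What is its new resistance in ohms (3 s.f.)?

1160 Ω

Volume constant ⇒ L' = L/r² with r = 0.441. R' = ρL'/A' = ρ(L/r²)/(πr²d₀²/4) = R/r⁴.
R' = 26.44 × 43.8 = 1160 Ω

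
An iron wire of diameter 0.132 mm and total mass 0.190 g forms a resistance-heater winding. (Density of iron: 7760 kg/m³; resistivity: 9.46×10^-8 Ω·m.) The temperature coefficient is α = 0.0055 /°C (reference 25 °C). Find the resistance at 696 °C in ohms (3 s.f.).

58.0 Ω

A = π(d/2)² = π(6.6000e-05 m)² = 1.3685e-08 m²
L = m/(density·A) = 1.900×10^-4/(7760×1.3685e-08) = 1.789 m
R = ρL/A = (9.46×10^-8)(1.789)/(1.3685e-08) = 12.37 Ω
R(696 °C) = 12.37 × (1 + 0.0055×671) = 58.0 Ω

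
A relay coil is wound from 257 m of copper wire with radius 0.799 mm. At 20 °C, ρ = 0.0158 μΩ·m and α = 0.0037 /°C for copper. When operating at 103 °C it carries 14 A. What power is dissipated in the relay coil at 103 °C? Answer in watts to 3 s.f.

ρ = 0.0158 μΩ·m = 1.58×10^-8 Ω·m
A = πr² = π(7.9900e-04 m)² = 2.006e-06 m²
R₍20₎ = ρL/A = (1.58×10^-8)(257)/(2.006e-06) = 2.025 Ω
R₍103₎ = R₍20₎(1 + αΔT) = 2.025 × (1 + 0.0037×83) = 2.646 Ω
P = I²R = (14)² × 2.646 = 519 W

519 W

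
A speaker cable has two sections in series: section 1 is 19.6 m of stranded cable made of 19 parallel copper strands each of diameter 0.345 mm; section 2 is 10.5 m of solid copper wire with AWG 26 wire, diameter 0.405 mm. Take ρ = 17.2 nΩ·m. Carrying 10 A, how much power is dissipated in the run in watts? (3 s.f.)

159 W

ρ = 17.2 nΩ·m = 1.72×10^-8 Ω·m
Section 1: A_strand = π(1.7250e-04)² = 9.348e-08 m²; R₁ = ρL/(N·A_s) = (1.72×10^-8)(19.6)/(19×9.348e-08) = 0.1898 Ω
Section 2: A = π(0.405/2 mm)² = π(2.0250e-04 m)² = 1.288e-07 m²
R₂ = (1.72×10^-8)(10.5)/(1.288e-07) = 1.402 Ω
R = R₁ + R₂ = 1.592 Ω
P = I²R = (10)² × 1.592 = 159 W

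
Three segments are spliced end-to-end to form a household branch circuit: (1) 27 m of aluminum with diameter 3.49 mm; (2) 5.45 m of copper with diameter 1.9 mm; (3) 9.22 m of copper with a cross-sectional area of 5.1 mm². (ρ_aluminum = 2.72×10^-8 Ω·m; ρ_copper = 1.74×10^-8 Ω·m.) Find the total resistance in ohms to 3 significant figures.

0.142 Ω

Seg 1: A = π(d/2)² = π(1.7450e-03 m)² = 9.566e-06 m²
R_1 = (2.72×10^-8)(27)/(9.566e-06) = 0.07677 Ω
Seg 2: A = π(d/2)² = π(9.5000e-04 m)² = 2.835e-06 m²
R_2 = (1.74×10^-8)(5.45)/(2.835e-06) = 0.03345 Ω
Seg 3: A = 5.1 mm² = 5.100e-06 m²
R_3 = (1.74×10^-8)(9.22)/(5.100e-06) = 0.03146 Ω
R_total = R_1 + R_2 + R_3 = 0.142 Ω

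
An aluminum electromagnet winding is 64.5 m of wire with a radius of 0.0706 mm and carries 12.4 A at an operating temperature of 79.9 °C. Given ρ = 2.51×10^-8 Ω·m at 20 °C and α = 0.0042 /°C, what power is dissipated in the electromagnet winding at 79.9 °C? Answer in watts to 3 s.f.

19900 W

A = πr² = π(7.0600e-05 m)² = 1.566e-08 m²
R₍20₎ = ρL/A = (2.51×10^-8)(64.5)/(1.566e-08) = 103.4 Ω
R₍79.9₎ = R₍20₎(1 + αΔT) = 103.4 × (1 + 0.0042×59.9) = 129.4 Ω
P = I²R = (12.4)² × 129.4 = 19900 W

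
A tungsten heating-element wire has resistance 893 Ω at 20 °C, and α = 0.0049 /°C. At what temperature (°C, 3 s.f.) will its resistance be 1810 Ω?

R = R₀(1 + α(T − T₀)) ⇒ T = T₀ + (R/R₀ − 1)/α
T = 20 + (1810/893 − 1)/0.0049 = 20 + (1.027)/0.0049 = 230 °C

230 °C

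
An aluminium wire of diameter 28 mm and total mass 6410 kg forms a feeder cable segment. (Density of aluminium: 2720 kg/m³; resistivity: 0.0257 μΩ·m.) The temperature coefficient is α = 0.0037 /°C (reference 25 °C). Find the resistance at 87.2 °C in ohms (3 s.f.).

0.197 Ω

ρ = 0.0257 μΩ·m = 2.57×10^-8 Ω·m
A = π(d/2)² = π(1.4000e-02 m)² = 6.1575e-04 m²
L = m/(density·A) = 6410/(2720×6.1575e-04) = 3827 m
R = ρL/A = (2.57×10^-8)(3827)/(6.1575e-04) = 0.1597 Ω
R(87.2 °C) = 0.1597 × (1 + 0.0037×62.2) = 0.197 Ω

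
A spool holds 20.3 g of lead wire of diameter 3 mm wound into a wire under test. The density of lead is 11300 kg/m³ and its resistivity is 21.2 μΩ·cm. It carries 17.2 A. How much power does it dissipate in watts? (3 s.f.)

ρ = 21.2 μΩ·cm = 2.12×10^-7 Ω·m
A = π(d/2)² = π(1.5000e-03 m)² = 7.0686e-06 m²
L = m/(density·A) = 0.0203/(11300×7.0686e-06) = 0.2541 m
R = ρL/A = (2.12×10^-7)(0.2541)/(7.0686e-06) = 0.007622 Ω
P = I²R = (17.2)² × 0.007622 = 2.25 W

2.25 W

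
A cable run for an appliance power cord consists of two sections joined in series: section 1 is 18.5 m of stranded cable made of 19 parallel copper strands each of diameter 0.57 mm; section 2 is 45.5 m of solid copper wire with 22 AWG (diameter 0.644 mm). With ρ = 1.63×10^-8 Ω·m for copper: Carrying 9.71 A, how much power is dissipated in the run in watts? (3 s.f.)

221 W

Section 1: A_strand = π(2.8500e-04)² = 2.552e-07 m²; R₁ = ρL/(N·A_s) = (1.63×10^-8)(18.5)/(19×2.552e-07) = 0.0622 Ω
Section 2: A = π(0.644/2 mm)² = π(3.2200e-04 m)² = 3.257e-07 m²
R₂ = (1.63×10^-8)(45.5)/(3.257e-07) = 2.277 Ω
R = R₁ + R₂ = 2.339 Ω
P = I²R = (9.71)² × 2.339 = 221 W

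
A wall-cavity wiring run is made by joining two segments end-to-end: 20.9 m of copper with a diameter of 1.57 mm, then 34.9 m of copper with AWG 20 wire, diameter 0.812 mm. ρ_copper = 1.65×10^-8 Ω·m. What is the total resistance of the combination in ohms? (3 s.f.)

1.29 Ω

Segment 1: A = π(d/2)² = π(7.8500e-04 m)² = 1.936e-06 m²
R₁ = ρL/A = (1.65×10^-8)(20.9)/(1.936e-06) = 0.1781 Ω
Segment 2: A = π(0.812/2 mm)² = π(4.0600e-04 m)² = 5.178e-07 m²
R₂ = (1.65×10^-8)(34.9)/(5.178e-07) = 1.112 Ω
R = R₁ + R₂ = 1.29 Ω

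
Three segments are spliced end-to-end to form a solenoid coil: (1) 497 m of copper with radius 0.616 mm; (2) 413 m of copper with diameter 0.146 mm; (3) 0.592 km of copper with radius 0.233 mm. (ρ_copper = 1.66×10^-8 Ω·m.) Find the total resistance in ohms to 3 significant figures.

Seg 1: A = πr² = π(6.1600e-04 m)² = 1.192e-06 m²
R_1 = (1.66×10^-8)(497)/(1.192e-06) = 6.921 Ω
Seg 2: A = π(d/2)² = π(7.3000e-05 m)² = 1.674e-08 m²
R_2 = (1.66×10^-8)(413)/(1.674e-08) = 409.5 Ω
Seg 3: A = πr² = π(2.3300e-04 m)² = 1.706e-07 m²
R_3 = (1.66×10^-8)(592)/(1.706e-07) = 57.62 Ω
R_total = R_1 + R_2 + R_3 = 474 Ω

474 Ω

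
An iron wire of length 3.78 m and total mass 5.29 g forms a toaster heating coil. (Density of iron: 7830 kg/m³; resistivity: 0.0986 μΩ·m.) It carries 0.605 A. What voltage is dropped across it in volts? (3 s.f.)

1.26 V

ρ = 0.0986 μΩ·m = 9.86×10^-8 Ω·m
A = m/(density·L) = 0.00529/(7830×3.78) = 1.7873e-07 m²
R = ρL/A = (9.86×10^-8)(3.78)/(1.7873e-07) = 2.085 Ω
V = IR = 0.605 × 2.085 = 1.26 V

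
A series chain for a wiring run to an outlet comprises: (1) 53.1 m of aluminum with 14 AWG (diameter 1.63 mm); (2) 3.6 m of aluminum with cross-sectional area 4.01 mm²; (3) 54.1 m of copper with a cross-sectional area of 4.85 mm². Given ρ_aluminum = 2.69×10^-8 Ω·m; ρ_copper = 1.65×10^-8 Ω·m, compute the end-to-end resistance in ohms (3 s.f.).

Seg 1: A = π(1.63/2 mm)² = π(8.1500e-04 m)² = 2.087e-06 m²
R_1 = (2.69×10^-8)(53.1)/(2.087e-06) = 0.6845 Ω
Seg 2: A = 4.01 mm² = 4.010e-06 m²
R_2 = (2.69×10^-8)(3.6)/(4.010e-06) = 0.02415 Ω
Seg 3: A = 4.85 mm² = 4.850e-06 m²
R_3 = (1.65×10^-8)(54.1)/(4.850e-06) = 0.1841 Ω
R_total = R_1 + R_2 + R_3 = 0.893 Ω

0.893 Ω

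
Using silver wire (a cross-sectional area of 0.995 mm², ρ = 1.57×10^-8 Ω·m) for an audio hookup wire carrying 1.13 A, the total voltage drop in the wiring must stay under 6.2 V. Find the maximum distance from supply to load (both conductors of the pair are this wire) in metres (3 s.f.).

174 m

A = 0.995 mm² = 9.950e-07 m²
L_max = V_max·A/(2·ρI) = (6.2)(9.950e-07)/(2×1.57×10^-8×1.13) = 174 m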